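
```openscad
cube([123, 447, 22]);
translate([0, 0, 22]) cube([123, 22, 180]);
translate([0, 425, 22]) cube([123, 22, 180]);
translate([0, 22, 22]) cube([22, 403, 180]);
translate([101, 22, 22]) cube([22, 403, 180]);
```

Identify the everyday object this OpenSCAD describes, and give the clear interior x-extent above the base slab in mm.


An open box. The internal width is 79 mm.

A 123×447 base slab with four walls standing on it — an open box. The base is 123 mm wide and the walls are 22 mm thick, so the internal width is 123 − 2 × 22 = 79 mm.


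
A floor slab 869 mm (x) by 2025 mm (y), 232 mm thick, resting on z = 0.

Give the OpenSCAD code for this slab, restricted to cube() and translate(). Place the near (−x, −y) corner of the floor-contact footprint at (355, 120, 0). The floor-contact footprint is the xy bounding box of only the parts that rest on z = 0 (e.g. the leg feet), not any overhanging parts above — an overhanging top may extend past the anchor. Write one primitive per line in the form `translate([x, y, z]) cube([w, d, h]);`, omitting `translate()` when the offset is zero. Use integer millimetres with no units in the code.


translate([355, 120, 0]) cube([869, 2025, 232]);


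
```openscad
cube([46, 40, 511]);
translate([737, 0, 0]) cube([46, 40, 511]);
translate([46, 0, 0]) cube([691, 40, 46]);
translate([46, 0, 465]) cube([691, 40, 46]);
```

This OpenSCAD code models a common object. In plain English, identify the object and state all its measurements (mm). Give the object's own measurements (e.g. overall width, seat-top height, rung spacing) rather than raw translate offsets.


A rectangular picture frame lying in the x–z plane (depth along y). The opening is 691 mm wide (x) by 419 mm tall (z), surrounded by a border 46 mm wide on all four sides. The frame is 40 mm deep and is made of two full-height vertical stiles with two horizontal rails fitted between them.


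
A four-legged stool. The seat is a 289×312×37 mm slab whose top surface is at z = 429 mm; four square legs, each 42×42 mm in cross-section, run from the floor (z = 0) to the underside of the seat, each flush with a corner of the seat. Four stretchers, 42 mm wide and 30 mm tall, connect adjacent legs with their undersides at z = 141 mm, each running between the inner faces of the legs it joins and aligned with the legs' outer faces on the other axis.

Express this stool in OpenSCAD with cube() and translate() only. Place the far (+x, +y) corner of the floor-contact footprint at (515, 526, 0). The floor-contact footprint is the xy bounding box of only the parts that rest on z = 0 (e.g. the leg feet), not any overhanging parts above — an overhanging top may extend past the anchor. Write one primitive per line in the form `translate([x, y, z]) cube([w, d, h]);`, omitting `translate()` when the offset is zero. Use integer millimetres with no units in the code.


translate([226, 214, 392]) cube([289, 312, 37]);
translate([226, 214, 0]) cube([42, 42, 392]);
translate([473, 214, 0]) cube([42, 42, 392]);
translate([226, 484, 0]) cube([42, 42, 392]);
translate([473, 484, 0]) cube([42, 42, 392]);
translate([268, 214, 141]) cube([205, 42, 30]);
translate([268, 484, 141]) cube([205, 42, 30]);
translate([226, 256, 141]) cube([42, 228, 30]);
translate([473, 256, 141]) cube([42, 228, 30]);


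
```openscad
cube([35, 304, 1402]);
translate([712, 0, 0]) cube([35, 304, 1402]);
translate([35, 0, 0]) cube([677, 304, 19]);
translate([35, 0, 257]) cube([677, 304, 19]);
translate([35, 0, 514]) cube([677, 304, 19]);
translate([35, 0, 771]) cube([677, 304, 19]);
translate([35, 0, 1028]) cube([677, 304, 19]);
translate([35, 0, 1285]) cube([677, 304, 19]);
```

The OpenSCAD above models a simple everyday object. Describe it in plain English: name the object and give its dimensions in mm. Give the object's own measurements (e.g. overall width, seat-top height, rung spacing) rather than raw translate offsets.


An open bookshelf. Two side panels, each 35 mm thick, 304 mm deep and 1402 mm tall, stand 747 mm apart (outside-to-outside). Between them sit 6 shelves, each 19 mm thick and 304 mm deep, spanning the full gap between the sides. The bottom shelf rests on the floor (its underside at z = 0) and the clear gap between one shelf's top and the next shelf's underside is 238 mm.


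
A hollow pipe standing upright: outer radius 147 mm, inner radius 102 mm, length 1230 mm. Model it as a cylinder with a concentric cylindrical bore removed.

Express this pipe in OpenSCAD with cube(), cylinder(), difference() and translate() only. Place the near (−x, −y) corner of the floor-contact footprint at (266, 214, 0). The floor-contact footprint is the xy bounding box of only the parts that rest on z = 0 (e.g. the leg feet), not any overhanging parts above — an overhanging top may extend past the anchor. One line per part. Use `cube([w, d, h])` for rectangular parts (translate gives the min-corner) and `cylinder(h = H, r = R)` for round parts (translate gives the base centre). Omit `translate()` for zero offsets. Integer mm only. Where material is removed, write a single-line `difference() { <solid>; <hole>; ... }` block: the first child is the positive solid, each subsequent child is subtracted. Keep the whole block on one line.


difference() { translate([413, 361, 0]) cylinder(h = 1230, r = 147); translate([413, 361, 0]) cylinder(h = 1230, r = 102); }


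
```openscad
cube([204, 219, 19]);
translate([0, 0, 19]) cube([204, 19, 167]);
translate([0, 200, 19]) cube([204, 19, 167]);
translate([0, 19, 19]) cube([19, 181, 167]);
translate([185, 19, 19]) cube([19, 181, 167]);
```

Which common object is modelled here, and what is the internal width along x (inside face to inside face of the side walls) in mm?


An open box. The internal width is 166 mm.

A 204×219 base slab with four walls standing on it — an open box. The base is 204 mm wide and the walls are 19 mm thick, so the internal width is 204 − 2 × 19 = 166 mm.


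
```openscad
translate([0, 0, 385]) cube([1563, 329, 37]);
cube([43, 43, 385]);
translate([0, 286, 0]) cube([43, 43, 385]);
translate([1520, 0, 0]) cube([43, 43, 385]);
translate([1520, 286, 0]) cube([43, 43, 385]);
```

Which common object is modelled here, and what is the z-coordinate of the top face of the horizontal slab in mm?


A bench. The seat-top height is 422 mm.

A long slab on four corner posts — a bench. The slab sits at z = 385 with thickness 37, so the top is 385 + 37 = 422 mm.


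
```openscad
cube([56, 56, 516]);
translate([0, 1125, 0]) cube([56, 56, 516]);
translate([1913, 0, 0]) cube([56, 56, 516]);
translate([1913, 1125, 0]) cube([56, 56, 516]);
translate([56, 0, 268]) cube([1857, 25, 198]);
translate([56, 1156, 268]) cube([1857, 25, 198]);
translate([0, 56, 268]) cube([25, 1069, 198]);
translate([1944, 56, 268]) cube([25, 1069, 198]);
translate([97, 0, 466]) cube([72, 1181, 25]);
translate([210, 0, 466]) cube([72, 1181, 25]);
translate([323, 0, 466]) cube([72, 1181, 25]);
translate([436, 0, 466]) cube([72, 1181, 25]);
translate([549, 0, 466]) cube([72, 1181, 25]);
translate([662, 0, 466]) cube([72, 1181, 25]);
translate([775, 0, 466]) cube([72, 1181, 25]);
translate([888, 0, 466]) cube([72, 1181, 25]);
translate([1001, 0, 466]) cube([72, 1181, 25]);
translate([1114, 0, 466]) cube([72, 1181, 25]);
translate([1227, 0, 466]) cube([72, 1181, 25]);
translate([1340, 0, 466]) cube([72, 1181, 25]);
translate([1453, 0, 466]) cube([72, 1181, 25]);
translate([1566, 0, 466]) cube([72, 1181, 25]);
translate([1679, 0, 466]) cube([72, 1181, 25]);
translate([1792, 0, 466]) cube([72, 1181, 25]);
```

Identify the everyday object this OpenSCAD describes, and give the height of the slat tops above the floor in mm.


A bed frame. The slat-top height is 491 mm.

Four posts, four rails, and a row of slats — a bed frame. Slats sit on the rails at z = 268 + 198 = 466; with slat thickness 25, the top is 491 mm.


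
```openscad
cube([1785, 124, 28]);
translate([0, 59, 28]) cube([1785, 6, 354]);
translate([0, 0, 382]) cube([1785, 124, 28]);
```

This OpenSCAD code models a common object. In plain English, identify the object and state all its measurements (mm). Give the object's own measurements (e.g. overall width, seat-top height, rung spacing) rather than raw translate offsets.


An I-beam lying along x, 1785 mm long. Overall section height 410 mm. Two flanges 124 mm wide (y) and 28 mm thick, one on the floor and one at the top; a web 6 mm thick runs between them, centred on the flange width.


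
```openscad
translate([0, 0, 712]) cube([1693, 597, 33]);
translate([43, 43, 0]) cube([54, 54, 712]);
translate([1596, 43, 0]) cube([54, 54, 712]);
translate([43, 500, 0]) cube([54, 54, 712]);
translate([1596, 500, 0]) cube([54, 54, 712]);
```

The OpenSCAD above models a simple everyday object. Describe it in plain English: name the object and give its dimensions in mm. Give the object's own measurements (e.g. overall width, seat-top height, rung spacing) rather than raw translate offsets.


A table: top 1693 mm (x) × 597 mm (y), 33 mm thick, upper face at z = 745 mm, on four 54×54 mm square legs, each inset 43 mm from the nearest pair of top edges from z = 0 to the bottom of the top.


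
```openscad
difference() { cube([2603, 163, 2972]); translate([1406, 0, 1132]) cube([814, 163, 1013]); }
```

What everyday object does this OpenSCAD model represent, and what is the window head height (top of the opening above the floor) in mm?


A wall with a window opening. The window head height is 2145 mm.

A wall with a rectangular opening subtracted — a window. Sill at z = 1132, opening 1013 mm tall, so the head is at 1132 + 1013 = 2145 mm.


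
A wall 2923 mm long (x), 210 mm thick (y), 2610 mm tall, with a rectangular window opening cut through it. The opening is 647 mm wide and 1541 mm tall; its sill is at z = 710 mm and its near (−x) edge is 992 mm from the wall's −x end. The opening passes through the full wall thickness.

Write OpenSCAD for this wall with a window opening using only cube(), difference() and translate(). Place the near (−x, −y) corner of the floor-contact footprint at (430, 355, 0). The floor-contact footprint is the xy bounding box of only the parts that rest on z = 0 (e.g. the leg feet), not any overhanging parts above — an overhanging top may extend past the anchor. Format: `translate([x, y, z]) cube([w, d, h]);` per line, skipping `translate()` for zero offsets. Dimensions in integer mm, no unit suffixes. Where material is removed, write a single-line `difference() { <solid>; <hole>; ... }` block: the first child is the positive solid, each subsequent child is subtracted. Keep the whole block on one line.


difference() { translate([430, 355, 0]) cube([2923, 210, 2610]); translate([1422, 355, 710]) cube([647, 210, 1541]); }


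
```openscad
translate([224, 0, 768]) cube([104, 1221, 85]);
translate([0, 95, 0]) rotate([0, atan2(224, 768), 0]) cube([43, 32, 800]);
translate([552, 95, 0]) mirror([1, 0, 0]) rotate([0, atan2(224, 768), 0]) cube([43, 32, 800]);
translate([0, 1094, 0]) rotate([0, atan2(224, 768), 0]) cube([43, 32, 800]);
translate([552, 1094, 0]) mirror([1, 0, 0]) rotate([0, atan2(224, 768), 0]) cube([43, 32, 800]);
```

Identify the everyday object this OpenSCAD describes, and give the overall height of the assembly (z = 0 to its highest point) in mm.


A sawhorse. The overall height is 853 mm.

A beam across two mirrored pairs of raked legs — a sawhorse. The beam's underside is at z = 768 (matching the legs' vertical rise in atan2(224, 768)) and the beam is 85 mm tall, so its top is at 768 + 85 = 853 mm. The raked legs top out at the beam's underside, so that is the highest point.


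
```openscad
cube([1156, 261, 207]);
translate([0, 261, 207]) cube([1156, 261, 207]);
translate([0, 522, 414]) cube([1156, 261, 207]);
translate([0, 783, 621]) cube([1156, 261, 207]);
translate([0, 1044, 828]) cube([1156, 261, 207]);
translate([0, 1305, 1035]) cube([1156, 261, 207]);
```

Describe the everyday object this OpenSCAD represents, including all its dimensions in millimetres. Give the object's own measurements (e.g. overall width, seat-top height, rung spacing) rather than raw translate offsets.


A straight staircase of 6 solid steps. Each step is 1156 mm wide (x), 261 mm deep (y, the going) and 207 mm tall (the rise). The first step rests on the floor; each subsequent step sits one going further in +y and one rise higher in +z, directly behind and above the previous step with no overlap.


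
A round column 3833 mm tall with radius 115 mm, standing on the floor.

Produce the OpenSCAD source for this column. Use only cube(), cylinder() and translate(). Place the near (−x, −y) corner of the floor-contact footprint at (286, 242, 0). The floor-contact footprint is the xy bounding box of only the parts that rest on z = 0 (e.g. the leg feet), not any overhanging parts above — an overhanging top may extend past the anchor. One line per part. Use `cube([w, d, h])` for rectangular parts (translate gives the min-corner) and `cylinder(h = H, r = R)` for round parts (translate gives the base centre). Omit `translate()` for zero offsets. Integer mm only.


translate([401, 357, 0]) cylinder(h = 3833, r = 115);


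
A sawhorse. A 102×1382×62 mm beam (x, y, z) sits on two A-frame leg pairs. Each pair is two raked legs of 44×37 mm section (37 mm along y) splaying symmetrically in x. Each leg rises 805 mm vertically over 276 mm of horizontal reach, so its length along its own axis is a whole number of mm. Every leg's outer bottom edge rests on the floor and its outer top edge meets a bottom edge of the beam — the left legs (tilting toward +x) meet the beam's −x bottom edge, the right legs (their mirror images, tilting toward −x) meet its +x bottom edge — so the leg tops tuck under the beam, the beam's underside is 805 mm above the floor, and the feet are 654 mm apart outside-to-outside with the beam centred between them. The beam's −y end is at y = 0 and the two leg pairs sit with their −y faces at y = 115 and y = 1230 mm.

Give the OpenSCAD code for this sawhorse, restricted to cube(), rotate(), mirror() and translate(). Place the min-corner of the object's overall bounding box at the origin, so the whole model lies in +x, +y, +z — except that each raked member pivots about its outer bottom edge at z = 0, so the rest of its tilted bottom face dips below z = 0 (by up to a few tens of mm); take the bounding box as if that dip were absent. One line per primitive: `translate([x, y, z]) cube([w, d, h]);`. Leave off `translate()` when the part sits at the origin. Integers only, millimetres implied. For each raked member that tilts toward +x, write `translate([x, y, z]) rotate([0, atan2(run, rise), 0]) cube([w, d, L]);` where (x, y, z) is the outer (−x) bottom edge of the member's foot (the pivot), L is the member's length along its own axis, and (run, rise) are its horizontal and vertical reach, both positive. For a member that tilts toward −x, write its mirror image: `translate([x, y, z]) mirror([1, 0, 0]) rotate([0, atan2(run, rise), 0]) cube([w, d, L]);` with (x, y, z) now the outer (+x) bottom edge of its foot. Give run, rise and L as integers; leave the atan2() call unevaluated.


translate([276, 0, 805]) cube([102, 1382, 62]);
translate([0, 115, 0]) rotate([0, atan2(276, 805), 0]) cube([44, 37, 851]);
translate([654, 115, 0]) mirror([1, 0, 0]) rotate([0, atan2(276, 805), 0]) cube([44, 37, 851]);
translate([0, 1230, 0]) rotate([0, atan2(276, 805), 0]) cube([44, 37, 851]);
translate([654, 1230, 0]) mirror([1, 0, 0]) rotate([0, atan2(276, 805), 0]) cube([44, 37, 851]);


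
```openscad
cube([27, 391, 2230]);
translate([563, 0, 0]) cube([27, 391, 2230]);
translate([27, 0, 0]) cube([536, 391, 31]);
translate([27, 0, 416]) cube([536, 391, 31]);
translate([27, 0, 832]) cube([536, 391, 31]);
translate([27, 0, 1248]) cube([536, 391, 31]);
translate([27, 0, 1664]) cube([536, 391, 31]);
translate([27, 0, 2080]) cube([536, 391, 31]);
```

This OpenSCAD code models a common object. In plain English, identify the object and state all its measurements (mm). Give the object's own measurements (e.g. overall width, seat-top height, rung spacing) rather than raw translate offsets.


An open bookshelf. Two side panels, each 27 mm thick, 391 mm deep and 2230 mm tall, stand 590 mm apart (outside-to-outside). Between them sit 6 shelves, each 31 mm thick and 391 mm deep, spanning the full gap between the sides. The bottom shelf rests on the floor (its underside at z = 0) and the clear gap between one shelf's top and the next shelf's underside is 385 mm.


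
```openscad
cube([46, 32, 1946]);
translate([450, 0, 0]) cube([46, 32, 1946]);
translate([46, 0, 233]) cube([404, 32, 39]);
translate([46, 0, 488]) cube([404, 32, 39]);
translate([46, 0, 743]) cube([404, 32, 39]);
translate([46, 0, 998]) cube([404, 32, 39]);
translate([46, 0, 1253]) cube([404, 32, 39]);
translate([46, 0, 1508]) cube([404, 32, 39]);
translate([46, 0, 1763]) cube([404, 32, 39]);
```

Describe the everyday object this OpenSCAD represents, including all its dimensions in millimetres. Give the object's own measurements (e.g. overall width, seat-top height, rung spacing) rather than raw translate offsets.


A straight ladder. Two 46×32 mm vertical rails, 1946 mm tall, stand 496 mm apart (outside-to-outside) with their front faces coplanar on the −y side. 7 rungs, each 32 mm deep and 39 mm tall, span between the inner faces of the rails, front faces flush with the rails. The lowest rung's underside is at z = 233 mm and rungs are spaced 255 mm apart (underside to underside).


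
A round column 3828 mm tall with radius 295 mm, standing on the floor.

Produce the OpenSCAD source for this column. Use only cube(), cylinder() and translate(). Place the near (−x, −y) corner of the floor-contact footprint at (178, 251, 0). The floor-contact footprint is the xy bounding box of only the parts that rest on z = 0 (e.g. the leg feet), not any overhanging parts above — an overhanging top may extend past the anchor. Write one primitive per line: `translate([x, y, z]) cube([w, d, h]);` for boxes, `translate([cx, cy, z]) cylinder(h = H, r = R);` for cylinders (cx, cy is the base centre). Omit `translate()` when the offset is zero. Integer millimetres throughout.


translate([473, 546, 0]) cylinder(h = 3828, r = 295);


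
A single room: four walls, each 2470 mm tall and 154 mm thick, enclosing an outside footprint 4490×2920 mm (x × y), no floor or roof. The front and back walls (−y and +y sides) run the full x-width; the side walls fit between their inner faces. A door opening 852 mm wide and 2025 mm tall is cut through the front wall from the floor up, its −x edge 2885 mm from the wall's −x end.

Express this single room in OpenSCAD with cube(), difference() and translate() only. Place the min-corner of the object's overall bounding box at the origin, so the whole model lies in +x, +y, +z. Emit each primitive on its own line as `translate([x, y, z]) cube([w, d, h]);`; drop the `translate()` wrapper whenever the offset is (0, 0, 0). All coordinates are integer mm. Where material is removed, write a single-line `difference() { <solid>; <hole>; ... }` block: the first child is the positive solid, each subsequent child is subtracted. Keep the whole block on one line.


difference() { cube([4490, 154, 2470]); translate([2885, 0, 0]) cube([852, 154, 2025]); }
translate([0, 2766, 0]) cube([4490, 154, 2470]);
translate([0, 154, 0]) cube([154, 2612, 2470]);
translate([4336, 154, 0]) cube([154, 2612, 2470]);


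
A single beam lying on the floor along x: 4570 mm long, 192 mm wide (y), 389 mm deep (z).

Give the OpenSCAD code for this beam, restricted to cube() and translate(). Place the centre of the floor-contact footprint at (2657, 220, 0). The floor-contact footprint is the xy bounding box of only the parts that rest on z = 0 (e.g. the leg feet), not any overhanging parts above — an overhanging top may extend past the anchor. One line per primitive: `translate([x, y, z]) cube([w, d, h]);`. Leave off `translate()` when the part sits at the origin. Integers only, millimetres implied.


translate([372, 124, 0]) cube([4570, 192, 389]);


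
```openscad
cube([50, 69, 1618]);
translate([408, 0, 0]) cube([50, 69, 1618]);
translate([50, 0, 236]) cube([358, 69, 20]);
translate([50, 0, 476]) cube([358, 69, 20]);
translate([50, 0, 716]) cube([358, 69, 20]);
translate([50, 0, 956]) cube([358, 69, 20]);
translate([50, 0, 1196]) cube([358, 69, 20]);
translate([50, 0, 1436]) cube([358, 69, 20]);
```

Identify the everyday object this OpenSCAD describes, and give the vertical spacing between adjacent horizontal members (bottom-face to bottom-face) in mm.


A ladder. The rung spacing is 240 mm.

Two tall 50×69 posts with 6 short bars between them — a ladder. Adjacent rungs sit at z = 236 and z = 476, so the spacing is 476 − 236 = 240 mm.


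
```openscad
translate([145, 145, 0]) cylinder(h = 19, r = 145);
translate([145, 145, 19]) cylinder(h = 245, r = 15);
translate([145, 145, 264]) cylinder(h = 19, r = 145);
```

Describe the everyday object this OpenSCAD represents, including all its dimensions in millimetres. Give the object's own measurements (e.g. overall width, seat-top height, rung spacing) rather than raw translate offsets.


A spool: two coaxial disc flanges of radius 145 mm and thickness 19 mm, joined by a core cylinder of radius 15 mm and height 245 mm. The lower flange rests on z = 0 and the three cylinders share a vertical axis.


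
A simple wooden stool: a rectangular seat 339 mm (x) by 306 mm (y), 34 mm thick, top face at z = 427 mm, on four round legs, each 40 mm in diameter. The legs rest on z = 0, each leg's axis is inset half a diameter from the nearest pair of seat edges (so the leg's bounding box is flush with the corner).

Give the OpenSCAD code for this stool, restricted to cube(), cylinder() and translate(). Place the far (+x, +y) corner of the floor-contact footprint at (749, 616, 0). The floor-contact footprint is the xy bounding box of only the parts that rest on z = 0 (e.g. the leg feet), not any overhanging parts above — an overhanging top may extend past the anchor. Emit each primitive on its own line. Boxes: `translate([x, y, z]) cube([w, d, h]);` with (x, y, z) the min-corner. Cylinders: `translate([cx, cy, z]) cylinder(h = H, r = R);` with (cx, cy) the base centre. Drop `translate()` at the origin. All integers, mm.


translate([410, 310, 393]) cube([339, 306, 34]);
translate([430, 330, 0]) cylinder(h = 393, r = 20);
translate([729, 330, 0]) cylinder(h = 393, r = 20);
translate([430, 596, 0]) cylinder(h = 393, r = 20);
translate([729, 596, 0]) cylinder(h = 393, r = 20);


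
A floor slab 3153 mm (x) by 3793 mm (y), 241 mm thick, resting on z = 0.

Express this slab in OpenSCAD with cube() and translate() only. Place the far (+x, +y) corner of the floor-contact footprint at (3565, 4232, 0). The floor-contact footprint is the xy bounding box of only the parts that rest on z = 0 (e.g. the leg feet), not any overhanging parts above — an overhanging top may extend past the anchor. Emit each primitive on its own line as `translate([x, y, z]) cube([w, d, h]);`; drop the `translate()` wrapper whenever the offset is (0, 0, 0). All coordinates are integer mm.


translate([412, 439, 0]) cube([3153, 3793, 241]);


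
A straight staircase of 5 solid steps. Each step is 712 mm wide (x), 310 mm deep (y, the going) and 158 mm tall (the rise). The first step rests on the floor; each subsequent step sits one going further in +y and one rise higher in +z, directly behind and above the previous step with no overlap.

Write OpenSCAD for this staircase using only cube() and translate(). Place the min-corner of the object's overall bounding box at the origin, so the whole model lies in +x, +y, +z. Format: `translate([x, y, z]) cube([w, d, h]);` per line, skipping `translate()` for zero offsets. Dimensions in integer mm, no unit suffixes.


cube([712, 310, 158]);
translate([0, 310, 158]) cube([712, 310, 158]);
translate([0, 620, 316]) cube([712, 310, 158]);
translate([0, 930, 474]) cube([712, 310, 158]);
translate([0, 1240, 632]) cube([712, 310, 158]);


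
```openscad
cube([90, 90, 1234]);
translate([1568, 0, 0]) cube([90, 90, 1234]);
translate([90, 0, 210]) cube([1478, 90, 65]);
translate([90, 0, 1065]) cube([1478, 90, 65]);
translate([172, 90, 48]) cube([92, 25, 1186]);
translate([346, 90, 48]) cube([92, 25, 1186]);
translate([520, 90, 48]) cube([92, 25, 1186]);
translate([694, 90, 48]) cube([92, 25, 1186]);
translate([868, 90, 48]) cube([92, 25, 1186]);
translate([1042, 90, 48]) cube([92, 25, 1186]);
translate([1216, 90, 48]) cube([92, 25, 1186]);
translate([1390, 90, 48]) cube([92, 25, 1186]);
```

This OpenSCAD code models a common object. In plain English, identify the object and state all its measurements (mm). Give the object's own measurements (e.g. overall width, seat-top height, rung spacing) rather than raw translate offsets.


A fence section. Two 90×90 mm posts, 1234 mm tall, stand on the floor with a clear span of 1478 mm between their inner faces. Two horizontal rails of 90×65 mm section span the gap between the posts with their undersides at z = 210 mm and z = 1065 mm, flush with the posts' −y face. 8 pickets, each 92 mm wide, 25 mm thick and 1186 mm tall, are fixed to the +y face of the rails with their bottoms at z = 48 mm, spaced across the span with a 82 mm gap after the −x post and between neighbouring pickets, with 86 mm left before the +x post.


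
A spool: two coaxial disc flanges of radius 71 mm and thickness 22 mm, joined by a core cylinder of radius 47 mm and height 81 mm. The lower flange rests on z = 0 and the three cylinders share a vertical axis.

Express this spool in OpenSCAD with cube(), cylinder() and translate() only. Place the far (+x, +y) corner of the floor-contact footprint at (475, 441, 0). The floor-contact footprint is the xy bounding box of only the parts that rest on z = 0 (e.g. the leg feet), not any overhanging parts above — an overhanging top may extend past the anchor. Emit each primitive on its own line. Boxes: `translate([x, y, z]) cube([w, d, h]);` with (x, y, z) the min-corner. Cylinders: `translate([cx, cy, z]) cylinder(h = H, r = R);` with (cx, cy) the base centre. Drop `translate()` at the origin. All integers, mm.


translate([404, 370, 0]) cylinder(h = 22, r = 71);
translate([404, 370, 22]) cylinder(h = 81, r = 47);
translate([404, 370, 103]) cylinder(h = 22, r = 71);


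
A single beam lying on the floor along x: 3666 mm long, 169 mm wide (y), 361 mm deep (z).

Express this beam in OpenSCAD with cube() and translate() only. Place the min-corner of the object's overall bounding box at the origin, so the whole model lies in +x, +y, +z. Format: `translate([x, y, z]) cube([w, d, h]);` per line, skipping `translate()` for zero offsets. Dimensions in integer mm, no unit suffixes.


cube([3666, 169, 361]);


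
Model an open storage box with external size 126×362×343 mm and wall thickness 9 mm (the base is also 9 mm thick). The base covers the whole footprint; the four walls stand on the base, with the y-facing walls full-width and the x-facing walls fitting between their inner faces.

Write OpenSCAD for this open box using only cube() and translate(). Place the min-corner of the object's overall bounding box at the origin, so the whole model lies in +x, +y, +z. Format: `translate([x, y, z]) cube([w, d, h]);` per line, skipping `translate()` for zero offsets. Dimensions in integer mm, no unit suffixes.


cube([126, 362, 9]);
translate([0, 0, 9]) cube([126, 9, 334]);
translate([0, 353, 9]) cube([126, 9, 334]);
translate([0, 9, 9]) cube([9, 344, 334]);
translate([117, 9, 9]) cube([9, 344, 334]);


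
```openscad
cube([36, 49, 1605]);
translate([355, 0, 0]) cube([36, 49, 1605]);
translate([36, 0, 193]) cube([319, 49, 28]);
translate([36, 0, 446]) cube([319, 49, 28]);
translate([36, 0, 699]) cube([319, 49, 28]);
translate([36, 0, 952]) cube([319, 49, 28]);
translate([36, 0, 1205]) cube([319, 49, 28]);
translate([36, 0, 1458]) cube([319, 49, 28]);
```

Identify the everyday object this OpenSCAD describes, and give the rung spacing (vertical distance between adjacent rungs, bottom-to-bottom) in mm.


A ladder. The rung spacing is 253 mm.

Two tall 36×49 posts with 6 short bars between them — a ladder. Adjacent rungs sit at z = 193 and z = 446, so the spacing is 446 − 193 = 253 mm.


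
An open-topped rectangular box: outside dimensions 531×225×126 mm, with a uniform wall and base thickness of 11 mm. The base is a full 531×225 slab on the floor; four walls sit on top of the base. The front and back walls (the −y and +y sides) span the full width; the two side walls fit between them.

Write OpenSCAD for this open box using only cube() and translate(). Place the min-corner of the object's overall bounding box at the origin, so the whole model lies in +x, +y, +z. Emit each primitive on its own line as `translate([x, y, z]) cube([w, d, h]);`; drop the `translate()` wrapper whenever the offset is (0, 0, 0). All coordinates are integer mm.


cube([531, 225, 11]);
translate([0, 0, 11]) cube([531, 11, 115]);
translate([0, 214, 11]) cube([531, 11, 115]);
translate([0, 11, 11]) cube([11, 203, 115]);
translate([520, 11, 11]) cube([11, 203, 115]);


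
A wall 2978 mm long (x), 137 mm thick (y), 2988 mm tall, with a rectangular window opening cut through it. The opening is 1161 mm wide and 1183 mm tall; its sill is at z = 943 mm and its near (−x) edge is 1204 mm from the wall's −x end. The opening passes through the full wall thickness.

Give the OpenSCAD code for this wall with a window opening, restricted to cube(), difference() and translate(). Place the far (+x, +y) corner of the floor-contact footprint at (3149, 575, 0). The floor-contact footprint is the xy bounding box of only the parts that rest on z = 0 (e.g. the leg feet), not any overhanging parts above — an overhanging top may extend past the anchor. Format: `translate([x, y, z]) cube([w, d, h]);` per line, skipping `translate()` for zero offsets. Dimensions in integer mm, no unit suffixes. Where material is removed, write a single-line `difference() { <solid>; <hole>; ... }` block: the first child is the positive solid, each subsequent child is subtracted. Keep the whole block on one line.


difference() { translate([171, 438, 0]) cube([2978, 137, 2988]); translate([1375, 438, 943]) cube([1161, 137, 1183]); }


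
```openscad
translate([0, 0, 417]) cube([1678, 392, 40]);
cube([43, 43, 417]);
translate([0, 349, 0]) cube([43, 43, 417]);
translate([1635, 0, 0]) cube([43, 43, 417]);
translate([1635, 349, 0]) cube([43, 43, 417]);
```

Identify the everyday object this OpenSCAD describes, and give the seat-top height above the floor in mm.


A bench. The seat-top height is 457 mm.

A long slab on four corner posts — a bench. The slab sits at z = 417 with thickness 40, so the top is 417 + 40 = 457 mm.


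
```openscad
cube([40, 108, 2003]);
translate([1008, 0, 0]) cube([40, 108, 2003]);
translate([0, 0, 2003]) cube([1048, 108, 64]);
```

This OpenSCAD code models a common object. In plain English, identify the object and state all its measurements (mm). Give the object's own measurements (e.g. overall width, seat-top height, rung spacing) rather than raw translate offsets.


A door frame. The clear opening is 968 mm wide and 2003 mm high. Two 40 mm wide jambs, 108 mm deep, stand either side of the opening from the floor to the top of the opening. A 64 mm thick head sits across the top of both jambs, spanning the full outside width of the frame.


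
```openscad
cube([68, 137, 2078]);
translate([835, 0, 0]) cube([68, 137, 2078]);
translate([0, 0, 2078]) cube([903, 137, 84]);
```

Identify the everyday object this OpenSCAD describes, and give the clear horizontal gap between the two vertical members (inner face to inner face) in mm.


A door frame. The clear opening width is 767 mm.

Two 2078 mm tall posts with a header on top — a door frame. The left jamb is 68 mm wide at x = 0; the right jamb starts at x = 835. The clear opening is 835 − 68 = 767 mm.


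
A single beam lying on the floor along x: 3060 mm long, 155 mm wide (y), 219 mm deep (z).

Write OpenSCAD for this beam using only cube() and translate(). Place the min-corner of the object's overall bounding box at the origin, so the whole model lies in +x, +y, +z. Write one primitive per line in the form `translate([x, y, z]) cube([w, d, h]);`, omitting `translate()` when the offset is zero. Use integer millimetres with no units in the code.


cube([3060, 155, 219]);


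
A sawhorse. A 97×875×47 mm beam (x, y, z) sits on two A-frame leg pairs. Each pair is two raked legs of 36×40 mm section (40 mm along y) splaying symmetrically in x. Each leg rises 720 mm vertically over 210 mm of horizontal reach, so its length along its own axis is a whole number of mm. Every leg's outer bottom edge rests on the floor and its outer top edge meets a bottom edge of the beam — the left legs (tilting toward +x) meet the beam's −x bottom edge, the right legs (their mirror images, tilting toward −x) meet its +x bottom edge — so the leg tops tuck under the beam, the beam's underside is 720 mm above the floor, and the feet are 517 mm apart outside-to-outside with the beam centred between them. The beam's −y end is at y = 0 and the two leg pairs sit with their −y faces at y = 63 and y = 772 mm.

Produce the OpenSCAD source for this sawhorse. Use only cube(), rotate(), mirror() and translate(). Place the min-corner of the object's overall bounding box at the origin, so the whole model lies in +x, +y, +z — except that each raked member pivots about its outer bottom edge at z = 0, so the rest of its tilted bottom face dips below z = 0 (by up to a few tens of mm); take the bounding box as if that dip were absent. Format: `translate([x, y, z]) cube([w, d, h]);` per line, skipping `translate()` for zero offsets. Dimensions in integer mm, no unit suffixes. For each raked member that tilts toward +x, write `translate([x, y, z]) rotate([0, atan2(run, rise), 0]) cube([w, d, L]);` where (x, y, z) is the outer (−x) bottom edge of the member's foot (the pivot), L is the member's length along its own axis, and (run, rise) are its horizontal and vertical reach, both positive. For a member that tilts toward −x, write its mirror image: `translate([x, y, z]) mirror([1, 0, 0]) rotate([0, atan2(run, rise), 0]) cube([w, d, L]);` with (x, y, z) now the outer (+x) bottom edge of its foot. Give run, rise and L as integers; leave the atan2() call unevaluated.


translate([210, 0, 720]) cube([97, 875, 47]);
translate([0, 63, 0]) rotate([0, atan2(210, 720), 0]) cube([36, 40, 750]);
translate([517, 63, 0]) mirror([1, 0, 0]) rotate([0, atan2(210, 720), 0]) cube([36, 40, 750]);
translate([0, 772, 0]) rotate([0, atan2(210, 720), 0]) cube([36, 40, 750]);
translate([517, 772, 0]) mirror([1, 0, 0]) rotate([0, atan2(210, 720), 0]) cube([36, 40, 750]);


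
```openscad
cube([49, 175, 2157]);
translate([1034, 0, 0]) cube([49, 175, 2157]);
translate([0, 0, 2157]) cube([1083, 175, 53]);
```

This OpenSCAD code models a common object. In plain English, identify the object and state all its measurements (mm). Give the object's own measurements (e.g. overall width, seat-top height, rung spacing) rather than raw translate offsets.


A door frame. The clear opening is 985 mm wide and 2157 mm high. Two 49 mm wide jambs, 175 mm deep, stand either side of the opening from the floor to the top of the opening. A 53 mm thick head sits across the top of both jambs, spanning the full outside width of the frame.


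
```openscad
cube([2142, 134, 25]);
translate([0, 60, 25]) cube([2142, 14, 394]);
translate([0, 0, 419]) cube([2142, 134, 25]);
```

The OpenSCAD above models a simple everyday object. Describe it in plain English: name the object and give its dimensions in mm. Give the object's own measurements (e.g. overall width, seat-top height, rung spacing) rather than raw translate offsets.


An I-beam lying along x, 2142 mm long. Overall section height 444 mm. Two flanges 134 mm wide (y) and 25 mm thick, one on the floor and one at the top; a web 14 mm thick runs between them, centred on the flange width.


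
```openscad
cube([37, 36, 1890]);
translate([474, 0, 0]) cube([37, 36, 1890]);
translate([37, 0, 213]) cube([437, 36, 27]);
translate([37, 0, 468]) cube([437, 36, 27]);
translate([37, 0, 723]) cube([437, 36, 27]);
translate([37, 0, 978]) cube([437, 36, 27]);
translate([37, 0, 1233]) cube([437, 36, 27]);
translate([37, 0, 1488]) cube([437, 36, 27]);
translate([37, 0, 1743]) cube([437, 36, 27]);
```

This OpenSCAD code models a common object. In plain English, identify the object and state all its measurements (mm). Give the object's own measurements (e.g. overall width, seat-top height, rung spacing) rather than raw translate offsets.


A straight ladder. Two 37×36 mm vertical rails, 1890 mm tall, stand 511 mm apart (outside-to-outside) with their front faces coplanar on the −y side. 7 rungs, each 36 mm deep and 27 mm tall, span between the inner faces of the rails, front faces flush with the rails. The lowest rung's underside is at z = 213 mm and rungs are spaced 255 mm apart (underside to underside).


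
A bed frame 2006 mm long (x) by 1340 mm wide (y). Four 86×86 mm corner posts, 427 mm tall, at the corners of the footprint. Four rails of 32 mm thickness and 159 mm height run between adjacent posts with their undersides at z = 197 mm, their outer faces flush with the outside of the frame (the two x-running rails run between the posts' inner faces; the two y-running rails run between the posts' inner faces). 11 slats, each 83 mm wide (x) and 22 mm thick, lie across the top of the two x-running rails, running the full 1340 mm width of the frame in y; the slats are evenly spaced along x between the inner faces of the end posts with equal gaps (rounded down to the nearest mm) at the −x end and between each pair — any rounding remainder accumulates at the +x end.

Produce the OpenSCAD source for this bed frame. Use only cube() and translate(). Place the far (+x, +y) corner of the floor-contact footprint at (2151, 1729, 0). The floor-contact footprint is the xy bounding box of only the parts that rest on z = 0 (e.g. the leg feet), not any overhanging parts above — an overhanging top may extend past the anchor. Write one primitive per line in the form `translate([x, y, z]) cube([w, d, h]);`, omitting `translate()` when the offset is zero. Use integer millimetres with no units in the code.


// slat z = rail_z + rail_h = 197 + 159 = 356
// slat gap = ⌊(1834 − 11·83) / 12⌋ = 76
translate([145, 389, 0]) cube([86, 86, 427]);
translate([145, 1643, 0]) cube([86, 86, 427]);
translate([2065, 389, 0]) cube([86, 86, 427]);
translate([2065, 1643, 0]) cube([86, 86, 427]);
translate([231, 389, 197]) cube([1834, 32, 159]);
translate([231, 1697, 197]) cube([1834, 32, 159]);
translate([145, 475, 197]) cube([32, 1168, 159]);
translate([2119, 475, 197]) cube([32, 1168, 159]);
translate([307, 389, 356]) cube([83, 1340, 22]);
translate([466, 389, 356]) cube([83, 1340, 22]);
translate([625, 389, 356]) cube([83, 1340, 22]);
translate([784, 389, 356]) cube([83, 1340, 22]);
translate([943, 389, 356]) cube([83, 1340, 22]);
translate([1102, 389, 356]) cube([83, 1340, 22]);
translate([1261, 389, 356]) cube([83, 1340, 22]);
translate([1420, 389, 356]) cube([83, 1340, 22]);
translate([1579, 389, 356]) cube([83, 1340, 22]);
translate([1738, 389, 356]) cube([83, 1340, 22]);
translate([1897, 389, 356]) cube([83, 1340, 22]);


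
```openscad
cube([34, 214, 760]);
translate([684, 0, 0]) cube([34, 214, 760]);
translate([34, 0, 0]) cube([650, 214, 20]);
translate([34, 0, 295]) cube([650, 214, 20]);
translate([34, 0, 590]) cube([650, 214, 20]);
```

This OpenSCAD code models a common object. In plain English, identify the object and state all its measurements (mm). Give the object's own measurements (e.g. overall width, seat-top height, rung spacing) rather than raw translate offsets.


An open bookshelf. Two side panels, each 34 mm thick, 214 mm deep and 760 mm tall, stand 718 mm apart (outside-to-outside). Between them sit 3 shelves, each 20 mm thick and 214 mm deep, spanning the full gap between the sides. The bottom shelf rests on the floor (its underside at z = 0) and the clear gap between one shelf's top and the next shelf's underside is 275 mm.
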